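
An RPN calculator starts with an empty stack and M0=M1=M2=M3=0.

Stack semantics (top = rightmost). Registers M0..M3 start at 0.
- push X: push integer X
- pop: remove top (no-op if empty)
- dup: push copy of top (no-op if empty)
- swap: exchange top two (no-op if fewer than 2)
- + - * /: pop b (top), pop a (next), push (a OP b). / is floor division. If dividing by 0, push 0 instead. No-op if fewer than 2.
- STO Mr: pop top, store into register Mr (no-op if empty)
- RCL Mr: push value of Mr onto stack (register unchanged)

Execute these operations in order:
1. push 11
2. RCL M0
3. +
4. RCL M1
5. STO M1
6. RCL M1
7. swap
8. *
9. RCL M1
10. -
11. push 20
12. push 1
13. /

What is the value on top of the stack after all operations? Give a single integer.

After op 1 (push 11): stack=[11] mem=[0,0,0,0]
After op 2 (RCL M0): stack=[11,0] mem=[0,0,0,0]
After op 3 (+): stack=[11] mem=[0,0,0,0]
After op 4 (RCL M1): stack=[11,0] mem=[0,0,0,0]
After op 5 (STO M1): stack=[11] mem=[0,0,0,0]
After op 6 (RCL M1): stack=[11,0] mem=[0,0,0,0]
After op 7 (swap): stack=[0,11] mem=[0,0,0,0]
After op 8 (*): stack=[0] mem=[0,0,0,0]
After op 9 (RCL M1): stack=[0,0] mem=[0,0,0,0]
After op 10 (-): stack=[0] mem=[0,0,0,0]
After op 11 (push 20): stack=[0,20] mem=[0,0,0,0]
After op 12 (push 1): stack=[0,20,1] mem=[0,0,0,0]
After op 13 (/): stack=[0,20] mem=[0,0,0,0]

Answer: 20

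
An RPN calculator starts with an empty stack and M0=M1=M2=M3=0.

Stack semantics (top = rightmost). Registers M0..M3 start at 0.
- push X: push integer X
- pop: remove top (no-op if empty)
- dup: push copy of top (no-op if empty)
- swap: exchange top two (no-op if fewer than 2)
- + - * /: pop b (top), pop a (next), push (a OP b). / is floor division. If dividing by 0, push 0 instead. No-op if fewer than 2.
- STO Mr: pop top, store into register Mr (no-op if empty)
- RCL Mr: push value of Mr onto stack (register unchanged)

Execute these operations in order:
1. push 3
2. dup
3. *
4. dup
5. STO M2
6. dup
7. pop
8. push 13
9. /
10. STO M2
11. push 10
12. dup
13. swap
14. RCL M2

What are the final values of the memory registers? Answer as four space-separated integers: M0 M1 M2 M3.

Answer: 0 0 0 0

Derivation:
After op 1 (push 3): stack=[3] mem=[0,0,0,0]
After op 2 (dup): stack=[3,3] mem=[0,0,0,0]
After op 3 (*): stack=[9] mem=[0,0,0,0]
After op 4 (dup): stack=[9,9] mem=[0,0,0,0]
After op 5 (STO M2): stack=[9] mem=[0,0,9,0]
After op 6 (dup): stack=[9,9] mem=[0,0,9,0]
After op 7 (pop): stack=[9] mem=[0,0,9,0]
After op 8 (push 13): stack=[9,13] mem=[0,0,9,0]
After op 9 (/): stack=[0] mem=[0,0,9,0]
After op 10 (STO M2): stack=[empty] mem=[0,0,0,0]
After op 11 (push 10): stack=[10] mem=[0,0,0,0]
After op 12 (dup): stack=[10,10] mem=[0,0,0,0]
After op 13 (swap): stack=[10,10] mem=[0,0,0,0]
After op 14 (RCL M2): stack=[10,10,0] mem=[0,0,0,0]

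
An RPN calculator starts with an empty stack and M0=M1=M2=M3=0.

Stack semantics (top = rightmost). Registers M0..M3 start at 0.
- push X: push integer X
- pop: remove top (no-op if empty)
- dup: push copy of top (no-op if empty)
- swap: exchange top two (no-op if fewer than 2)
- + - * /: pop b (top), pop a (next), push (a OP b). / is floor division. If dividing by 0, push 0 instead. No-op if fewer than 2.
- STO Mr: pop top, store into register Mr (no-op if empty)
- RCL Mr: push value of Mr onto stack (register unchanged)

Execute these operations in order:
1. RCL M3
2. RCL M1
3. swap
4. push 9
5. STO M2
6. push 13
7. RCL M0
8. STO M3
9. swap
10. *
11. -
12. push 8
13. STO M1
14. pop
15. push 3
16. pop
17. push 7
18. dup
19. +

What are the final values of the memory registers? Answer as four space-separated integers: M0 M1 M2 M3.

Answer: 0 8 9 0

Derivation:
After op 1 (RCL M3): stack=[0] mem=[0,0,0,0]
After op 2 (RCL M1): stack=[0,0] mem=[0,0,0,0]
After op 3 (swap): stack=[0,0] mem=[0,0,0,0]
After op 4 (push 9): stack=[0,0,9] mem=[0,0,0,0]
After op 5 (STO M2): stack=[0,0] mem=[0,0,9,0]
After op 6 (push 13): stack=[0,0,13] mem=[0,0,9,0]
After op 7 (RCL M0): stack=[0,0,13,0] mem=[0,0,9,0]
After op 8 (STO M3): stack=[0,0,13] mem=[0,0,9,0]
After op 9 (swap): stack=[0,13,0] mem=[0,0,9,0]
After op 10 (*): stack=[0,0] mem=[0,0,9,0]
After op 11 (-): stack=[0] mem=[0,0,9,0]
After op 12 (push 8): stack=[0,8] mem=[0,0,9,0]
After op 13 (STO M1): stack=[0] mem=[0,8,9,0]
After op 14 (pop): stack=[empty] mem=[0,8,9,0]
After op 15 (push 3): stack=[3] mem=[0,8,9,0]
After op 16 (pop): stack=[empty] mem=[0,8,9,0]
After op 17 (push 7): stack=[7] mem=[0,8,9,0]
After op 18 (dup): stack=[7,7] mem=[0,8,9,0]
After op 19 (+): stack=[14] mem=[0,8,9,0]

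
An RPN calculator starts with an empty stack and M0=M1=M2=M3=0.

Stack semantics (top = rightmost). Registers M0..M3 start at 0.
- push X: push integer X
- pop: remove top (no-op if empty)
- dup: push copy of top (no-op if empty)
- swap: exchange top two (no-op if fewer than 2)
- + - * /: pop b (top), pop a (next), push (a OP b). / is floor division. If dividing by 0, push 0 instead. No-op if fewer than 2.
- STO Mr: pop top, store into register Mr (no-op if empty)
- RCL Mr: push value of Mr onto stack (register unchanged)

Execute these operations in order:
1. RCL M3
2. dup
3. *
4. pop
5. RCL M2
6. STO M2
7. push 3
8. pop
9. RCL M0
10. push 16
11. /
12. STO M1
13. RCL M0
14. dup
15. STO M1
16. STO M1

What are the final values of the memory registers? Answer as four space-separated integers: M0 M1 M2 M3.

After op 1 (RCL M3): stack=[0] mem=[0,0,0,0]
After op 2 (dup): stack=[0,0] mem=[0,0,0,0]
After op 3 (*): stack=[0] mem=[0,0,0,0]
After op 4 (pop): stack=[empty] mem=[0,0,0,0]
After op 5 (RCL M2): stack=[0] mem=[0,0,0,0]
After op 6 (STO M2): stack=[empty] mem=[0,0,0,0]
After op 7 (push 3): stack=[3] mem=[0,0,0,0]
After op 8 (pop): stack=[empty] mem=[0,0,0,0]
After op 9 (RCL M0): stack=[0] mem=[0,0,0,0]
After op 10 (push 16): stack=[0,16] mem=[0,0,0,0]
After op 11 (/): stack=[0] mem=[0,0,0,0]
After op 12 (STO M1): stack=[empty] mem=[0,0,0,0]
After op 13 (RCL M0): stack=[0] mem=[0,0,0,0]
After op 14 (dup): stack=[0,0] mem=[0,0,0,0]
After op 15 (STO M1): stack=[0] mem=[0,0,0,0]
After op 16 (STO M1): stack=[empty] mem=[0,0,0,0]

Answer: 0 0 0 0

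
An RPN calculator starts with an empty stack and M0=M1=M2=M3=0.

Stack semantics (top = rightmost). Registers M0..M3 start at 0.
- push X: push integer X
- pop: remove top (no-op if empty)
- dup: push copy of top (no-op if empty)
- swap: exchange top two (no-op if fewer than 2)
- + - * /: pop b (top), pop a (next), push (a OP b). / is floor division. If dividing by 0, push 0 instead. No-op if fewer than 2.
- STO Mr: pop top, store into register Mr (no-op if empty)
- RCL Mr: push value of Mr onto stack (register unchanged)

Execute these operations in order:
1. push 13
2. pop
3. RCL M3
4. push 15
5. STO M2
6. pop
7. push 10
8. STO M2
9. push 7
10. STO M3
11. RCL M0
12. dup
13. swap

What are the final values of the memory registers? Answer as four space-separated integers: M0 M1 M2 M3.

Answer: 0 0 10 7

Derivation:
After op 1 (push 13): stack=[13] mem=[0,0,0,0]
After op 2 (pop): stack=[empty] mem=[0,0,0,0]
After op 3 (RCL M3): stack=[0] mem=[0,0,0,0]
After op 4 (push 15): stack=[0,15] mem=[0,0,0,0]
After op 5 (STO M2): stack=[0] mem=[0,0,15,0]
After op 6 (pop): stack=[empty] mem=[0,0,15,0]
After op 7 (push 10): stack=[10] mem=[0,0,15,0]
After op 8 (STO M2): stack=[empty] mem=[0,0,10,0]
After op 9 (push 7): stack=[7] mem=[0,0,10,0]
After op 10 (STO M3): stack=[empty] mem=[0,0,10,7]
After op 11 (RCL M0): stack=[0] mem=[0,0,10,7]
After op 12 (dup): stack=[0,0] mem=[0,0,10,7]
After op 13 (swap): stack=[0,0] mem=[0,0,10,7]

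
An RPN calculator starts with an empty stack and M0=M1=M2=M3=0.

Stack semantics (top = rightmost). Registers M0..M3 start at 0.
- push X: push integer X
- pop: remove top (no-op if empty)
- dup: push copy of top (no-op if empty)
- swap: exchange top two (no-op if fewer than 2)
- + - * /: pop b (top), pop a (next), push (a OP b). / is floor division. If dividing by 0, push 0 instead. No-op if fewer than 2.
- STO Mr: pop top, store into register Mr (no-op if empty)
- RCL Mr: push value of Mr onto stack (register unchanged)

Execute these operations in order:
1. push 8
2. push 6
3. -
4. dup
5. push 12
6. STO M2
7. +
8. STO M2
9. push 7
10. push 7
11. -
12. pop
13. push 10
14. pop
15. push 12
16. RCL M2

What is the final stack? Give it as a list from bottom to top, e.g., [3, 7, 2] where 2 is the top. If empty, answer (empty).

Answer: [12, 4]

Derivation:
After op 1 (push 8): stack=[8] mem=[0,0,0,0]
After op 2 (push 6): stack=[8,6] mem=[0,0,0,0]
After op 3 (-): stack=[2] mem=[0,0,0,0]
After op 4 (dup): stack=[2,2] mem=[0,0,0,0]
After op 5 (push 12): stack=[2,2,12] mem=[0,0,0,0]
After op 6 (STO M2): stack=[2,2] mem=[0,0,12,0]
After op 7 (+): stack=[4] mem=[0,0,12,0]
After op 8 (STO M2): stack=[empty] mem=[0,0,4,0]
After op 9 (push 7): stack=[7] mem=[0,0,4,0]
After op 10 (push 7): stack=[7,7] mem=[0,0,4,0]
After op 11 (-): stack=[0] mem=[0,0,4,0]
After op 12 (pop): stack=[empty] mem=[0,0,4,0]
After op 13 (push 10): stack=[10] mem=[0,0,4,0]
After op 14 (pop): stack=[empty] mem=[0,0,4,0]
After op 15 (push 12): stack=[12] mem=[0,0,4,0]
After op 16 (RCL M2): stack=[12,4] mem=[0,0,4,0]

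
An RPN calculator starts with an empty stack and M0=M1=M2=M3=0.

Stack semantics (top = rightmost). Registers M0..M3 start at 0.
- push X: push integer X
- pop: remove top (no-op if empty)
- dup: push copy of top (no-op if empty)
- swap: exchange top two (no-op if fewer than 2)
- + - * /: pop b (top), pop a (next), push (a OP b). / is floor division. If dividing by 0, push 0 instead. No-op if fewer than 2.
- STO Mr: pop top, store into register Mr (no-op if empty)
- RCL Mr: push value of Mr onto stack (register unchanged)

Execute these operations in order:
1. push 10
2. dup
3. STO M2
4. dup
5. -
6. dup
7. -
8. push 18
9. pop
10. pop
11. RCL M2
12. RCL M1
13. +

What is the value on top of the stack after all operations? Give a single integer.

Answer: 10

Derivation:
After op 1 (push 10): stack=[10] mem=[0,0,0,0]
After op 2 (dup): stack=[10,10] mem=[0,0,0,0]
After op 3 (STO M2): stack=[10] mem=[0,0,10,0]
After op 4 (dup): stack=[10,10] mem=[0,0,10,0]
After op 5 (-): stack=[0] mem=[0,0,10,0]
After op 6 (dup): stack=[0,0] mem=[0,0,10,0]
After op 7 (-): stack=[0] mem=[0,0,10,0]
After op 8 (push 18): stack=[0,18] mem=[0,0,10,0]
After op 9 (pop): stack=[0] mem=[0,0,10,0]
After op 10 (pop): stack=[empty] mem=[0,0,10,0]
After op 11 (RCL M2): stack=[10] mem=[0,0,10,0]
After op 12 (RCL M1): stack=[10,0] mem=[0,0,10,0]
After op 13 (+): stack=[10] mem=[0,0,10,0]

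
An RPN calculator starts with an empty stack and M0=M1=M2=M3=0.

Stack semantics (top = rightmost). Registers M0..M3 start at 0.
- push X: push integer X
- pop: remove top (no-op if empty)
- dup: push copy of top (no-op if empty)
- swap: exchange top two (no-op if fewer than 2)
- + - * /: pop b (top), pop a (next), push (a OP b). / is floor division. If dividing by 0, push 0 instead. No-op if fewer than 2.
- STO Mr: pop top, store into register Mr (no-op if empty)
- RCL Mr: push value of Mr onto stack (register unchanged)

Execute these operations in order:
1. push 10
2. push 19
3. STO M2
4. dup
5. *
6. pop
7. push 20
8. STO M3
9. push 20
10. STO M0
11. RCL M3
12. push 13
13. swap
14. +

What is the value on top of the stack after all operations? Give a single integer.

After op 1 (push 10): stack=[10] mem=[0,0,0,0]
After op 2 (push 19): stack=[10,19] mem=[0,0,0,0]
After op 3 (STO M2): stack=[10] mem=[0,0,19,0]
After op 4 (dup): stack=[10,10] mem=[0,0,19,0]
After op 5 (*): stack=[100] mem=[0,0,19,0]
After op 6 (pop): stack=[empty] mem=[0,0,19,0]
After op 7 (push 20): stack=[20] mem=[0,0,19,0]
After op 8 (STO M3): stack=[empty] mem=[0,0,19,20]
After op 9 (push 20): stack=[20] mem=[0,0,19,20]
After op 10 (STO M0): stack=[empty] mem=[20,0,19,20]
After op 11 (RCL M3): stack=[20] mem=[20,0,19,20]
After op 12 (push 13): stack=[20,13] mem=[20,0,19,20]
After op 13 (swap): stack=[13,20] mem=[20,0,19,20]
After op 14 (+): stack=[33] mem=[20,0,19,20]

Answer: 33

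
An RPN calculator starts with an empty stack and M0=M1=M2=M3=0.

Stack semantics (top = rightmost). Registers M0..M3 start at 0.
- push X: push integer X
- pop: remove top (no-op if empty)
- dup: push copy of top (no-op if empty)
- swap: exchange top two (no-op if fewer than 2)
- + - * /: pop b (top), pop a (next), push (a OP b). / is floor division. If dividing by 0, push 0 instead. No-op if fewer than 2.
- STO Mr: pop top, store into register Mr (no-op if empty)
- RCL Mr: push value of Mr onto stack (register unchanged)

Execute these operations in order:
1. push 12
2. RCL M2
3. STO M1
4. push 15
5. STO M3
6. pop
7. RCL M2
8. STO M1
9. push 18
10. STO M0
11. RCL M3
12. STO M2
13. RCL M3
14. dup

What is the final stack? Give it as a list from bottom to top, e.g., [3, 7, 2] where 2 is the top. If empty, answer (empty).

After op 1 (push 12): stack=[12] mem=[0,0,0,0]
After op 2 (RCL M2): stack=[12,0] mem=[0,0,0,0]
After op 3 (STO M1): stack=[12] mem=[0,0,0,0]
After op 4 (push 15): stack=[12,15] mem=[0,0,0,0]
After op 5 (STO M3): stack=[12] mem=[0,0,0,15]
After op 6 (pop): stack=[empty] mem=[0,0,0,15]
After op 7 (RCL M2): stack=[0] mem=[0,0,0,15]
After op 8 (STO M1): stack=[empty] mem=[0,0,0,15]
After op 9 (push 18): stack=[18] mem=[0,0,0,15]
After op 10 (STO M0): stack=[empty] mem=[18,0,0,15]
After op 11 (RCL M3): stack=[15] mem=[18,0,0,15]
After op 12 (STO M2): stack=[empty] mem=[18,0,15,15]
After op 13 (RCL M3): stack=[15] mem=[18,0,15,15]
After op 14 (dup): stack=[15,15] mem=[18,0,15,15]

Answer: [15, 15]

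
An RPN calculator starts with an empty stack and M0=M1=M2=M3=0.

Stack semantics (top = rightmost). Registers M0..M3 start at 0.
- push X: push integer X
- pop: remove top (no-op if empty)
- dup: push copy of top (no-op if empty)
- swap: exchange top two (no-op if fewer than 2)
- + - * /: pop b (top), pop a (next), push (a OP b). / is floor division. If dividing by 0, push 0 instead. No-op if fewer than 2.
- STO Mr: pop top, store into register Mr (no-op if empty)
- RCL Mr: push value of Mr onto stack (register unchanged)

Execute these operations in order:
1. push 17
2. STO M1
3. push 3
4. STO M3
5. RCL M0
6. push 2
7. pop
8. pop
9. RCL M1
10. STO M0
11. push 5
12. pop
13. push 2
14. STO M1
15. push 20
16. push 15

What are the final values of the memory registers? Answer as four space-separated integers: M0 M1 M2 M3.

After op 1 (push 17): stack=[17] mem=[0,0,0,0]
After op 2 (STO M1): stack=[empty] mem=[0,17,0,0]
After op 3 (push 3): stack=[3] mem=[0,17,0,0]
After op 4 (STO M3): stack=[empty] mem=[0,17,0,3]
After op 5 (RCL M0): stack=[0] mem=[0,17,0,3]
After op 6 (push 2): stack=[0,2] mem=[0,17,0,3]
After op 7 (pop): stack=[0] mem=[0,17,0,3]
After op 8 (pop): stack=[empty] mem=[0,17,0,3]
After op 9 (RCL M1): stack=[17] mem=[0,17,0,3]
After op 10 (STO M0): stack=[empty] mem=[17,17,0,3]
After op 11 (push 5): stack=[5] mem=[17,17,0,3]
After op 12 (pop): stack=[empty] mem=[17,17,0,3]
After op 13 (push 2): stack=[2] mem=[17,17,0,3]
After op 14 (STO M1): stack=[empty] mem=[17,2,0,3]
After op 15 (push 20): stack=[20] mem=[17,2,0,3]
After op 16 (push 15): stack=[20,15] mem=[17,2,0,3]

Answer: 17 2 0 3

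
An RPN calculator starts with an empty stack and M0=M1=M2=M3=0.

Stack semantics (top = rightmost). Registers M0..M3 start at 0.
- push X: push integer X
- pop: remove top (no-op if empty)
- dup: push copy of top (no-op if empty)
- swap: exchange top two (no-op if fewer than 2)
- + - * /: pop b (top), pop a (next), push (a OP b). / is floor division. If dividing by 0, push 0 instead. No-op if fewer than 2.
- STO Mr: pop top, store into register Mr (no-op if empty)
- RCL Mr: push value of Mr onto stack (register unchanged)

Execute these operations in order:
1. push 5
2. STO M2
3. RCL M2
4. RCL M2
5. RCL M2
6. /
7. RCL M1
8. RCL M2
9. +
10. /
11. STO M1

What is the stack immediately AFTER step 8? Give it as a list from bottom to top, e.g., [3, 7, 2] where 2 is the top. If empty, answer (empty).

After op 1 (push 5): stack=[5] mem=[0,0,0,0]
After op 2 (STO M2): stack=[empty] mem=[0,0,5,0]
After op 3 (RCL M2): stack=[5] mem=[0,0,5,0]
After op 4 (RCL M2): stack=[5,5] mem=[0,0,5,0]
After op 5 (RCL M2): stack=[5,5,5] mem=[0,0,5,0]
After op 6 (/): stack=[5,1] mem=[0,0,5,0]
After op 7 (RCL M1): stack=[5,1,0] mem=[0,0,5,0]
After op 8 (RCL M2): stack=[5,1,0,5] mem=[0,0,5,0]

[5, 1, 0, 5]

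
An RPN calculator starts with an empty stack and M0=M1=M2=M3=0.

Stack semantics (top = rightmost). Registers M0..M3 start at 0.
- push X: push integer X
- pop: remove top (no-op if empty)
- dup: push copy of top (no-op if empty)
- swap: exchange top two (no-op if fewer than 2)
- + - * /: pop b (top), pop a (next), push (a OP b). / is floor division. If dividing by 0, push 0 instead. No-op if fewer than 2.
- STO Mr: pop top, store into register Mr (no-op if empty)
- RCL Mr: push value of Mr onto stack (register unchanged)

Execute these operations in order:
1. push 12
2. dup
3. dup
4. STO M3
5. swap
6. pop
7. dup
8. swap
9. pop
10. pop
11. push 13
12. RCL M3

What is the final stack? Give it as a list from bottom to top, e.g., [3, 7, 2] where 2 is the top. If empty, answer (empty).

After op 1 (push 12): stack=[12] mem=[0,0,0,0]
After op 2 (dup): stack=[12,12] mem=[0,0,0,0]
After op 3 (dup): stack=[12,12,12] mem=[0,0,0,0]
After op 4 (STO M3): stack=[12,12] mem=[0,0,0,12]
After op 5 (swap): stack=[12,12] mem=[0,0,0,12]
After op 6 (pop): stack=[12] mem=[0,0,0,12]
After op 7 (dup): stack=[12,12] mem=[0,0,0,12]
After op 8 (swap): stack=[12,12] mem=[0,0,0,12]
After op 9 (pop): stack=[12] mem=[0,0,0,12]
After op 10 (pop): stack=[empty] mem=[0,0,0,12]
After op 11 (push 13): stack=[13] mem=[0,0,0,12]
After op 12 (RCL M3): stack=[13,12] mem=[0,0,0,12]

Answer: [13, 12]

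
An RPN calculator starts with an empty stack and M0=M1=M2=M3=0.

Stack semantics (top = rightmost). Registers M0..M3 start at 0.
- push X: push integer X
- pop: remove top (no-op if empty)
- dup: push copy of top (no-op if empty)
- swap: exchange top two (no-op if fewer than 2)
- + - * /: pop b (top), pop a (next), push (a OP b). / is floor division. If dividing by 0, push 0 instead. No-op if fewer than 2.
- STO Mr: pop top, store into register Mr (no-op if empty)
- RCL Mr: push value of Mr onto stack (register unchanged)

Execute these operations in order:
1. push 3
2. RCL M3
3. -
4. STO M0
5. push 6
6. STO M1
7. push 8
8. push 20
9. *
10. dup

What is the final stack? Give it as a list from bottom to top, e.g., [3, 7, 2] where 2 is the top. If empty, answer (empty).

After op 1 (push 3): stack=[3] mem=[0,0,0,0]
After op 2 (RCL M3): stack=[3,0] mem=[0,0,0,0]
After op 3 (-): stack=[3] mem=[0,0,0,0]
After op 4 (STO M0): stack=[empty] mem=[3,0,0,0]
After op 5 (push 6): stack=[6] mem=[3,0,0,0]
After op 6 (STO M1): stack=[empty] mem=[3,6,0,0]
After op 7 (push 8): stack=[8] mem=[3,6,0,0]
After op 8 (push 20): stack=[8,20] mem=[3,6,0,0]
After op 9 (*): stack=[160] mem=[3,6,0,0]
After op 10 (dup): stack=[160,160] mem=[3,6,0,0]

Answer: [160, 160]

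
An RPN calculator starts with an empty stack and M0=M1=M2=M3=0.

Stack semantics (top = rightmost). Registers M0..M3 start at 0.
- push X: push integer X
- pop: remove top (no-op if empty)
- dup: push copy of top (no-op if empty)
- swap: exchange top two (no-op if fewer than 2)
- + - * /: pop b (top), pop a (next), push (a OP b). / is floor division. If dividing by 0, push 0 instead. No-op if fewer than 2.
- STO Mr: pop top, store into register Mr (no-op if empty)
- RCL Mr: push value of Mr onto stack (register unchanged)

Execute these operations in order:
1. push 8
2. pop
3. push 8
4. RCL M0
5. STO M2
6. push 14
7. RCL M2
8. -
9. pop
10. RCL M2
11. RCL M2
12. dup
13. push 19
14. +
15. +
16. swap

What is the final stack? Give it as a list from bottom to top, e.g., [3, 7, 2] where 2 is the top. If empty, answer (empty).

Answer: [8, 19, 0]

Derivation:
After op 1 (push 8): stack=[8] mem=[0,0,0,0]
After op 2 (pop): stack=[empty] mem=[0,0,0,0]
After op 3 (push 8): stack=[8] mem=[0,0,0,0]
After op 4 (RCL M0): stack=[8,0] mem=[0,0,0,0]
After op 5 (STO M2): stack=[8] mem=[0,0,0,0]
After op 6 (push 14): stack=[8,14] mem=[0,0,0,0]
After op 7 (RCL M2): stack=[8,14,0] mem=[0,0,0,0]
After op 8 (-): stack=[8,14] mem=[0,0,0,0]
After op 9 (pop): stack=[8] mem=[0,0,0,0]
After op 10 (RCL M2): stack=[8,0] mem=[0,0,0,0]
After op 11 (RCL M2): stack=[8,0,0] mem=[0,0,0,0]
After op 12 (dup): stack=[8,0,0,0] mem=[0,0,0,0]
After op 13 (push 19): stack=[8,0,0,0,19] mem=[0,0,0,0]
After op 14 (+): stack=[8,0,0,19] mem=[0,0,0,0]
After op 15 (+): stack=[8,0,19] mem=[0,0,0,0]
After op 16 (swap): stack=[8,19,0] mem=[0,0,0,0]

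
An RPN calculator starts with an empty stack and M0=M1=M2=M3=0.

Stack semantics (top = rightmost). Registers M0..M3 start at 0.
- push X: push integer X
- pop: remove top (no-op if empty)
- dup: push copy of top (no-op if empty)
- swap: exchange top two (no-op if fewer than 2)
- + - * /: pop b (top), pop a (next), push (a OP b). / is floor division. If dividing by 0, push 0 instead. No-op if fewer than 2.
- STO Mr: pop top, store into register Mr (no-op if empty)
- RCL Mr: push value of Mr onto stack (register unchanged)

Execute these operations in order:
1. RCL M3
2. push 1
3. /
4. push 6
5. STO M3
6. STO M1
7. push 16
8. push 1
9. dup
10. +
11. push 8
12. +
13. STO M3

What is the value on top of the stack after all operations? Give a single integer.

Answer: 16

Derivation:
After op 1 (RCL M3): stack=[0] mem=[0,0,0,0]
After op 2 (push 1): stack=[0,1] mem=[0,0,0,0]
After op 3 (/): stack=[0] mem=[0,0,0,0]
After op 4 (push 6): stack=[0,6] mem=[0,0,0,0]
After op 5 (STO M3): stack=[0] mem=[0,0,0,6]
After op 6 (STO M1): stack=[empty] mem=[0,0,0,6]
After op 7 (push 16): stack=[16] mem=[0,0,0,6]
After op 8 (push 1): stack=[16,1] mem=[0,0,0,6]
After op 9 (dup): stack=[16,1,1] mem=[0,0,0,6]
After op 10 (+): stack=[16,2] mem=[0,0,0,6]
After op 11 (push 8): stack=[16,2,8] mem=[0,0,0,6]
After op 12 (+): stack=[16,10] mem=[0,0,0,6]
After op 13 (STO M3): stack=[16] mem=[0,0,0,10]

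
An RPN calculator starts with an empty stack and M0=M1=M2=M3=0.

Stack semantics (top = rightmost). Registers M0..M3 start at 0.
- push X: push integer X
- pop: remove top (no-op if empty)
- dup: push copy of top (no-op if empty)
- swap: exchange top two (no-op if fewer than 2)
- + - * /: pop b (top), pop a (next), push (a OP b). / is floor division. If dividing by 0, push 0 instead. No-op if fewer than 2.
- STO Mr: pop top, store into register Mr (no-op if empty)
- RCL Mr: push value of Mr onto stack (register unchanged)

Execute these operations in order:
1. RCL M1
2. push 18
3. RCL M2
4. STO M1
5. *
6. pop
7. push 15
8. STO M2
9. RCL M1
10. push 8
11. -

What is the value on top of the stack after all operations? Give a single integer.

Answer: -8

Derivation:
After op 1 (RCL M1): stack=[0] mem=[0,0,0,0]
After op 2 (push 18): stack=[0,18] mem=[0,0,0,0]
After op 3 (RCL M2): stack=[0,18,0] mem=[0,0,0,0]
After op 4 (STO M1): stack=[0,18] mem=[0,0,0,0]
After op 5 (*): stack=[0] mem=[0,0,0,0]
After op 6 (pop): stack=[empty] mem=[0,0,0,0]
After op 7 (push 15): stack=[15] mem=[0,0,0,0]
After op 8 (STO M2): stack=[empty] mem=[0,0,15,0]
After op 9 (RCL M1): stack=[0] mem=[0,0,15,0]
After op 10 (push 8): stack=[0,8] mem=[0,0,15,0]
After op 11 (-): stack=[-8] mem=[0,0,15,0]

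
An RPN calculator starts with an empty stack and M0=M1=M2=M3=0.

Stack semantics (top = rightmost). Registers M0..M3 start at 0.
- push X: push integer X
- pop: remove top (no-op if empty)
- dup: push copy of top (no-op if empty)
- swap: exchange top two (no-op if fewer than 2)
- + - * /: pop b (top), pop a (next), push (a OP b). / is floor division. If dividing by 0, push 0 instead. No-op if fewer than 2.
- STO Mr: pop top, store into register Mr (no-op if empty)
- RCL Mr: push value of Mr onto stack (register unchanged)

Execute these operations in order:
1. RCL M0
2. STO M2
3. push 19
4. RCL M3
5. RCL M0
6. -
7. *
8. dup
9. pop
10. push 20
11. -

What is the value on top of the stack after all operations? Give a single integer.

After op 1 (RCL M0): stack=[0] mem=[0,0,0,0]
After op 2 (STO M2): stack=[empty] mem=[0,0,0,0]
After op 3 (push 19): stack=[19] mem=[0,0,0,0]
After op 4 (RCL M3): stack=[19,0] mem=[0,0,0,0]
After op 5 (RCL M0): stack=[19,0,0] mem=[0,0,0,0]
After op 6 (-): stack=[19,0] mem=[0,0,0,0]
After op 7 (*): stack=[0] mem=[0,0,0,0]
After op 8 (dup): stack=[0,0] mem=[0,0,0,0]
After op 9 (pop): stack=[0] mem=[0,0,0,0]
After op 10 (push 20): stack=[0,20] mem=[0,0,0,0]
After op 11 (-): stack=[-20] mem=[0,0,0,0]

Answer: -20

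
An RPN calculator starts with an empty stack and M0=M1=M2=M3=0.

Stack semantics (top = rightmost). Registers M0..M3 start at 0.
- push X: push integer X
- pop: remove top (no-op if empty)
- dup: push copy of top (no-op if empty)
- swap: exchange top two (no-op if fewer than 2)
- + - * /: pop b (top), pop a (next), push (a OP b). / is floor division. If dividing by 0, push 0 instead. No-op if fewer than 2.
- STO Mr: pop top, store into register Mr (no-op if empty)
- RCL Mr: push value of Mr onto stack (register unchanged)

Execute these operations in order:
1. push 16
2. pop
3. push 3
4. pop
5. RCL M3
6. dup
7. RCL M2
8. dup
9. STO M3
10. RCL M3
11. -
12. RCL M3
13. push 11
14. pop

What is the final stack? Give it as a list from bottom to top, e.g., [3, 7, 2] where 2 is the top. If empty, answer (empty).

Answer: [0, 0, 0, 0]

Derivation:
After op 1 (push 16): stack=[16] mem=[0,0,0,0]
After op 2 (pop): stack=[empty] mem=[0,0,0,0]
After op 3 (push 3): stack=[3] mem=[0,0,0,0]
After op 4 (pop): stack=[empty] mem=[0,0,0,0]
After op 5 (RCL M3): stack=[0] mem=[0,0,0,0]
After op 6 (dup): stack=[0,0] mem=[0,0,0,0]
After op 7 (RCL M2): stack=[0,0,0] mem=[0,0,0,0]
After op 8 (dup): stack=[0,0,0,0] mem=[0,0,0,0]
After op 9 (STO M3): stack=[0,0,0] mem=[0,0,0,0]
After op 10 (RCL M3): stack=[0,0,0,0] mem=[0,0,0,0]
After op 11 (-): stack=[0,0,0] mem=[0,0,0,0]
After op 12 (RCL M3): stack=[0,0,0,0] mem=[0,0,0,0]
After op 13 (push 11): stack=[0,0,0,0,11] mem=[0,0,0,0]
After op 14 (pop): stack=[0,0,0,0] mem=[0,0,0,0]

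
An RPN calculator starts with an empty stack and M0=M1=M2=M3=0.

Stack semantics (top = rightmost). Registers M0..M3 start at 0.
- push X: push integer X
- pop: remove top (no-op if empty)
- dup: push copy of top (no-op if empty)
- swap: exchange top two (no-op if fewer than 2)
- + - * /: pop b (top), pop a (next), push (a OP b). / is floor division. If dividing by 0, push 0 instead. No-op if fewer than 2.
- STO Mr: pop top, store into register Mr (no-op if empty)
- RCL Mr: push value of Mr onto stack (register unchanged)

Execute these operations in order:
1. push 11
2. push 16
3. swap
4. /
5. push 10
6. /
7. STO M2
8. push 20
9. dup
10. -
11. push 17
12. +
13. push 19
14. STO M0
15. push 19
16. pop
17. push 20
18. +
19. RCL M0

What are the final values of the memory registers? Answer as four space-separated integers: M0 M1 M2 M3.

Answer: 19 0 0 0

Derivation:
After op 1 (push 11): stack=[11] mem=[0,0,0,0]
After op 2 (push 16): stack=[11,16] mem=[0,0,0,0]
After op 3 (swap): stack=[16,11] mem=[0,0,0,0]
After op 4 (/): stack=[1] mem=[0,0,0,0]
After op 5 (push 10): stack=[1,10] mem=[0,0,0,0]
After op 6 (/): stack=[0] mem=[0,0,0,0]
After op 7 (STO M2): stack=[empty] mem=[0,0,0,0]
After op 8 (push 20): stack=[20] mem=[0,0,0,0]
After op 9 (dup): stack=[20,20] mem=[0,0,0,0]
After op 10 (-): stack=[0] mem=[0,0,0,0]
After op 11 (push 17): stack=[0,17] mem=[0,0,0,0]
After op 12 (+): stack=[17] mem=[0,0,0,0]
After op 13 (push 19): stack=[17,19] mem=[0,0,0,0]
After op 14 (STO M0): stack=[17] mem=[19,0,0,0]
After op 15 (push 19): stack=[17,19] mem=[19,0,0,0]
After op 16 (pop): stack=[17] mem=[19,0,0,0]
After op 17 (push 20): stack=[17,20] mem=[19,0,0,0]
After op 18 (+): stack=[37] mem=[19,0,0,0]
After op 19 (RCL M0): stack=[37,19] mem=[19,0,0,0]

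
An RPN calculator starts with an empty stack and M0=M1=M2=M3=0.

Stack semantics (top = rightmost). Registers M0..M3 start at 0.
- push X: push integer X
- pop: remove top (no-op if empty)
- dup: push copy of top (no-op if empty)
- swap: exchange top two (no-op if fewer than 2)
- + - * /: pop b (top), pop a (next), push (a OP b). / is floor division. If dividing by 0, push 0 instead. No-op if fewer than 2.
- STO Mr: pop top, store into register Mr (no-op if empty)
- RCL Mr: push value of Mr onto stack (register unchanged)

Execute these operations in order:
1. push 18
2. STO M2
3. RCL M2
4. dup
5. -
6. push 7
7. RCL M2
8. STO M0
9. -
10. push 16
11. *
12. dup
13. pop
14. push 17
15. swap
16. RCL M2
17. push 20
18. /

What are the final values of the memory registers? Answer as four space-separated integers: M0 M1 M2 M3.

After op 1 (push 18): stack=[18] mem=[0,0,0,0]
After op 2 (STO M2): stack=[empty] mem=[0,0,18,0]
After op 3 (RCL M2): stack=[18] mem=[0,0,18,0]
After op 4 (dup): stack=[18,18] mem=[0,0,18,0]
After op 5 (-): stack=[0] mem=[0,0,18,0]
After op 6 (push 7): stack=[0,7] mem=[0,0,18,0]
After op 7 (RCL M2): stack=[0,7,18] mem=[0,0,18,0]
After op 8 (STO M0): stack=[0,7] mem=[18,0,18,0]
After op 9 (-): stack=[-7] mem=[18,0,18,0]
After op 10 (push 16): stack=[-7,16] mem=[18,0,18,0]
After op 11 (*): stack=[-112] mem=[18,0,18,0]
After op 12 (dup): stack=[-112,-112] mem=[18,0,18,0]
After op 13 (pop): stack=[-112] mem=[18,0,18,0]
After op 14 (push 17): stack=[-112,17] mem=[18,0,18,0]
After op 15 (swap): stack=[17,-112] mem=[18,0,18,0]
After op 16 (RCL M2): stack=[17,-112,18] mem=[18,0,18,0]
After op 17 (push 20): stack=[17,-112,18,20] mem=[18,0,18,0]
After op 18 (/): stack=[17,-112,0] mem=[18,0,18,0]

Answer: 18 0 18 0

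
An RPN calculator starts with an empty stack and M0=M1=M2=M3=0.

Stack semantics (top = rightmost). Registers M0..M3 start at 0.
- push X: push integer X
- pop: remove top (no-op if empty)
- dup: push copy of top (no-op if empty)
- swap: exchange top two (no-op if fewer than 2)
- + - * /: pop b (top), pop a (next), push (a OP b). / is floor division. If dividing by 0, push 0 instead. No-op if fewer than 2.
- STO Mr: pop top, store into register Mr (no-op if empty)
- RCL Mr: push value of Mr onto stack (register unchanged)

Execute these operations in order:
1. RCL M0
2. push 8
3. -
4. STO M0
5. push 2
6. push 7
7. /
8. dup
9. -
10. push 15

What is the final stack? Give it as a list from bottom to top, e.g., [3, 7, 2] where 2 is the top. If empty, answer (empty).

Answer: [0, 15]

Derivation:
After op 1 (RCL M0): stack=[0] mem=[0,0,0,0]
After op 2 (push 8): stack=[0,8] mem=[0,0,0,0]
After op 3 (-): stack=[-8] mem=[0,0,0,0]
After op 4 (STO M0): stack=[empty] mem=[-8,0,0,0]
After op 5 (push 2): stack=[2] mem=[-8,0,0,0]
After op 6 (push 7): stack=[2,7] mem=[-8,0,0,0]
After op 7 (/): stack=[0] mem=[-8,0,0,0]
After op 8 (dup): stack=[0,0] mem=[-8,0,0,0]
After op 9 (-): stack=[0] mem=[-8,0,0,0]
After op 10 (push 15): stack=[0,15] mem=[-8,0,0,0]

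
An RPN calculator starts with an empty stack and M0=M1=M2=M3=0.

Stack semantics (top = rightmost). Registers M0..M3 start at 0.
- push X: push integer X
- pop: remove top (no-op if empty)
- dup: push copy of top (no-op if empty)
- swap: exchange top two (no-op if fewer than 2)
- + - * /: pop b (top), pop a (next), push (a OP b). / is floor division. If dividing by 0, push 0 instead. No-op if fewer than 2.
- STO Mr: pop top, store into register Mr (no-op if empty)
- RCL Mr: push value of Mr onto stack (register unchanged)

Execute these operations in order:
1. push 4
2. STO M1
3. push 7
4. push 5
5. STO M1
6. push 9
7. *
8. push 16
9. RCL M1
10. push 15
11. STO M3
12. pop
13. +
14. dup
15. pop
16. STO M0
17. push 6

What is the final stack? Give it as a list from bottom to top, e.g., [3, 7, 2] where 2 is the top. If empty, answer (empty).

Answer: [6]

Derivation:
After op 1 (push 4): stack=[4] mem=[0,0,0,0]
After op 2 (STO M1): stack=[empty] mem=[0,4,0,0]
After op 3 (push 7): stack=[7] mem=[0,4,0,0]
After op 4 (push 5): stack=[7,5] mem=[0,4,0,0]
After op 5 (STO M1): stack=[7] mem=[0,5,0,0]
After op 6 (push 9): stack=[7,9] mem=[0,5,0,0]
After op 7 (*): stack=[63] mem=[0,5,0,0]
After op 8 (push 16): stack=[63,16] mem=[0,5,0,0]
After op 9 (RCL M1): stack=[63,16,5] mem=[0,5,0,0]
After op 10 (push 15): stack=[63,16,5,15] mem=[0,5,0,0]
After op 11 (STO M3): stack=[63,16,5] mem=[0,5,0,15]
After op 12 (pop): stack=[63,16] mem=[0,5,0,15]
After op 13 (+): stack=[79] mem=[0,5,0,15]
After op 14 (dup): stack=[79,79] mem=[0,5,0,15]
After op 15 (pop): stack=[79] mem=[0,5,0,15]
After op 16 (STO M0): stack=[empty] mem=[79,5,0,15]
After op 17 (push 6): stack=[6] mem=[79,5,0,15]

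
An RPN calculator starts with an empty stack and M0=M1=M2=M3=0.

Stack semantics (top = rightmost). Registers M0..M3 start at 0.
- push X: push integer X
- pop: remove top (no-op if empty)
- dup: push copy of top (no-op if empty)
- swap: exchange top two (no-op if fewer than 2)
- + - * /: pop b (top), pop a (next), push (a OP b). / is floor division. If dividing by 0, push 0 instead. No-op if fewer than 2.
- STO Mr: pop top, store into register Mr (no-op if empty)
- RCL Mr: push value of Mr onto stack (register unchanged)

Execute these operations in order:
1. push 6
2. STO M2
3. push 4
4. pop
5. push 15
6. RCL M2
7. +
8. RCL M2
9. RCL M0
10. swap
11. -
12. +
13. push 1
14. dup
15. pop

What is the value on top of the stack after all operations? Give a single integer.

After op 1 (push 6): stack=[6] mem=[0,0,0,0]
After op 2 (STO M2): stack=[empty] mem=[0,0,6,0]
After op 3 (push 4): stack=[4] mem=[0,0,6,0]
After op 4 (pop): stack=[empty] mem=[0,0,6,0]
After op 5 (push 15): stack=[15] mem=[0,0,6,0]
After op 6 (RCL M2): stack=[15,6] mem=[0,0,6,0]
After op 7 (+): stack=[21] mem=[0,0,6,0]
After op 8 (RCL M2): stack=[21,6] mem=[0,0,6,0]
After op 9 (RCL M0): stack=[21,6,0] mem=[0,0,6,0]
After op 10 (swap): stack=[21,0,6] mem=[0,0,6,0]
After op 11 (-): stack=[21,-6] mem=[0,0,6,0]
After op 12 (+): stack=[15] mem=[0,0,6,0]
After op 13 (push 1): stack=[15,1] mem=[0,0,6,0]
After op 14 (dup): stack=[15,1,1] mem=[0,0,6,0]
After op 15 (pop): stack=[15,1] mem=[0,0,6,0]

Answer: 1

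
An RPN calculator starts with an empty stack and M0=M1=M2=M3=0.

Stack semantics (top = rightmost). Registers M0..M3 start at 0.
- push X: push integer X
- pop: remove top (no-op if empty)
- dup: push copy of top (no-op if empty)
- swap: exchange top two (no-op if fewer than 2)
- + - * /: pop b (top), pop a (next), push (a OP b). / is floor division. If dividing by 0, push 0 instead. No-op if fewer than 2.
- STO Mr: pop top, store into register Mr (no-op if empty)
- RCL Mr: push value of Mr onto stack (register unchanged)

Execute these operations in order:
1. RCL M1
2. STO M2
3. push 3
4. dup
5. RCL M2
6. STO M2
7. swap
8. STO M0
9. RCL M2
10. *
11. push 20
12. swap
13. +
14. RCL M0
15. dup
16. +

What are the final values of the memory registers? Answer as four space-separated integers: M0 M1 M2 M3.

Answer: 3 0 0 0

Derivation:
After op 1 (RCL M1): stack=[0] mem=[0,0,0,0]
After op 2 (STO M2): stack=[empty] mem=[0,0,0,0]
After op 3 (push 3): stack=[3] mem=[0,0,0,0]
After op 4 (dup): stack=[3,3] mem=[0,0,0,0]
After op 5 (RCL M2): stack=[3,3,0] mem=[0,0,0,0]
After op 6 (STO M2): stack=[3,3] mem=[0,0,0,0]
After op 7 (swap): stack=[3,3] mem=[0,0,0,0]
After op 8 (STO M0): stack=[3] mem=[3,0,0,0]
After op 9 (RCL M2): stack=[3,0] mem=[3,0,0,0]
After op 10 (*): stack=[0] mem=[3,0,0,0]
After op 11 (push 20): stack=[0,20] mem=[3,0,0,0]
After op 12 (swap): stack=[20,0] mem=[3,0,0,0]
After op 13 (+): stack=[20] mem=[3,0,0,0]
After op 14 (RCL M0): stack=[20,3] mem=[3,0,0,0]
After op 15 (dup): stack=[20,3,3] mem=[3,0,0,0]
After op 16 (+): stack=[20,6] mem=[3,0,0,0]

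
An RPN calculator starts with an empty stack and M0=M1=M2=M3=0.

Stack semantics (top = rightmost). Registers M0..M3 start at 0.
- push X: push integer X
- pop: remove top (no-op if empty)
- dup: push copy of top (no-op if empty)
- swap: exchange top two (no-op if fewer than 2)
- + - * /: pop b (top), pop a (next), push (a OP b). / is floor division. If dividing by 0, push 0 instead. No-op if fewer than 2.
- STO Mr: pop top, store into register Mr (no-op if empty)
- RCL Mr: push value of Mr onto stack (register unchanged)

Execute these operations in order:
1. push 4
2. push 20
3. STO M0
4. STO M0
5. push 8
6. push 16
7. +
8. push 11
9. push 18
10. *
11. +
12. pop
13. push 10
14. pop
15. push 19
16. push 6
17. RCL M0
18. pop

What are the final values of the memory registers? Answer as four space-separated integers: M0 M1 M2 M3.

Answer: 4 0 0 0

Derivation:
After op 1 (push 4): stack=[4] mem=[0,0,0,0]
After op 2 (push 20): stack=[4,20] mem=[0,0,0,0]
After op 3 (STO M0): stack=[4] mem=[20,0,0,0]
After op 4 (STO M0): stack=[empty] mem=[4,0,0,0]
After op 5 (push 8): stack=[8] mem=[4,0,0,0]
After op 6 (push 16): stack=[8,16] mem=[4,0,0,0]
After op 7 (+): stack=[24] mem=[4,0,0,0]
After op 8 (push 11): stack=[24,11] mem=[4,0,0,0]
After op 9 (push 18): stack=[24,11,18] mem=[4,0,0,0]
After op 10 (*): stack=[24,198] mem=[4,0,0,0]
After op 11 (+): stack=[222] mem=[4,0,0,0]
After op 12 (pop): stack=[empty] mem=[4,0,0,0]
After op 13 (push 10): stack=[10] mem=[4,0,0,0]
After op 14 (pop): stack=[empty] mem=[4,0,0,0]
After op 15 (push 19): stack=[19] mem=[4,0,0,0]
After op 16 (push 6): stack=[19,6] mem=[4,0,0,0]
After op 17 (RCL M0): stack=[19,6,4] mem=[4,0,0,0]
After op 18 (pop): stack=[19,6] mem=[4,0,0,0]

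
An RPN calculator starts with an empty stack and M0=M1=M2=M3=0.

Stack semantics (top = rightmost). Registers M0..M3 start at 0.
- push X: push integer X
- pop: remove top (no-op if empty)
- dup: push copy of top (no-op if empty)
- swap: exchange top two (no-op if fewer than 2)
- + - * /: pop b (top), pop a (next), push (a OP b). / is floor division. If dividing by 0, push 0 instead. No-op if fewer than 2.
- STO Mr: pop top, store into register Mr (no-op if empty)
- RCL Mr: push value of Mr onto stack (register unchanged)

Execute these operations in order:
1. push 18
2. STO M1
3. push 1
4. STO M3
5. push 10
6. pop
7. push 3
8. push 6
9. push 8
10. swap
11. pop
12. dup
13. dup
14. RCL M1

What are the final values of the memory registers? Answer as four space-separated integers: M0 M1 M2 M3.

Answer: 0 18 0 1

Derivation:
After op 1 (push 18): stack=[18] mem=[0,0,0,0]
After op 2 (STO M1): stack=[empty] mem=[0,18,0,0]
After op 3 (push 1): stack=[1] mem=[0,18,0,0]
After op 4 (STO M3): stack=[empty] mem=[0,18,0,1]
After op 5 (push 10): stack=[10] mem=[0,18,0,1]
After op 6 (pop): stack=[empty] mem=[0,18,0,1]
After op 7 (push 3): stack=[3] mem=[0,18,0,1]
After op 8 (push 6): stack=[3,6] mem=[0,18,0,1]
After op 9 (push 8): stack=[3,6,8] mem=[0,18,0,1]
After op 10 (swap): stack=[3,8,6] mem=[0,18,0,1]
After op 11 (pop): stack=[3,8] mem=[0,18,0,1]
After op 12 (dup): stack=[3,8,8] mem=[0,18,0,1]
After op 13 (dup): stack=[3,8,8,8] mem=[0,18,0,1]
After op 14 (RCL M1): stack=[3,8,8,8,18] mem=[0,18,0,1]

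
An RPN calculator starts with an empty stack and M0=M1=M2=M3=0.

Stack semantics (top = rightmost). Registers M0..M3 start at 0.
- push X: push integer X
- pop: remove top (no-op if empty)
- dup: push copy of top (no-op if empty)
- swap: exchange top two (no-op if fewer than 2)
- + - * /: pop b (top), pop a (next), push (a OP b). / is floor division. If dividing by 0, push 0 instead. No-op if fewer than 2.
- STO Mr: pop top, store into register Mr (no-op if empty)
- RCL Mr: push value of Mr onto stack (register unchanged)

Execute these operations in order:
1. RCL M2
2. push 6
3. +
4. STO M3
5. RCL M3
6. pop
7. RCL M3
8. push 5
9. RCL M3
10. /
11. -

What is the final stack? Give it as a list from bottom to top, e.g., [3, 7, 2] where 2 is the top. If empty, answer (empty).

After op 1 (RCL M2): stack=[0] mem=[0,0,0,0]
After op 2 (push 6): stack=[0,6] mem=[0,0,0,0]
After op 3 (+): stack=[6] mem=[0,0,0,0]
After op 4 (STO M3): stack=[empty] mem=[0,0,0,6]
After op 5 (RCL M3): stack=[6] mem=[0,0,0,6]
After op 6 (pop): stack=[empty] mem=[0,0,0,6]
After op 7 (RCL M3): stack=[6] mem=[0,0,0,6]
After op 8 (push 5): stack=[6,5] mem=[0,0,0,6]
After op 9 (RCL M3): stack=[6,5,6] mem=[0,0,0,6]
After op 10 (/): stack=[6,0] mem=[0,0,0,6]
After op 11 (-): stack=[6] mem=[0,0,0,6]

Answer: [6]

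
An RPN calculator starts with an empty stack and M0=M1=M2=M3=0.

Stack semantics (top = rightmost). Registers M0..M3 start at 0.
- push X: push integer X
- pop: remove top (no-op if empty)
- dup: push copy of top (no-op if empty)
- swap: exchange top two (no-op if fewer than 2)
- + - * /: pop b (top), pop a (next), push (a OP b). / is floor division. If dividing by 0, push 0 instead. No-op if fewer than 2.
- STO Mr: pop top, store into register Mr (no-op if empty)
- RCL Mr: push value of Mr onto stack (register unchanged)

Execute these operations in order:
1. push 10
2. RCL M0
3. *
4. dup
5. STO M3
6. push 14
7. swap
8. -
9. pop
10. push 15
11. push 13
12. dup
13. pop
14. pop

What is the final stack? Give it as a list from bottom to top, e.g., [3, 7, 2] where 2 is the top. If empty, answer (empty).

Answer: [15]

Derivation:
After op 1 (push 10): stack=[10] mem=[0,0,0,0]
After op 2 (RCL M0): stack=[10,0] mem=[0,0,0,0]
After op 3 (*): stack=[0] mem=[0,0,0,0]
After op 4 (dup): stack=[0,0] mem=[0,0,0,0]
After op 5 (STO M3): stack=[0] mem=[0,0,0,0]
After op 6 (push 14): stack=[0,14] mem=[0,0,0,0]
After op 7 (swap): stack=[14,0] mem=[0,0,0,0]
After op 8 (-): stack=[14] mem=[0,0,0,0]
After op 9 (pop): stack=[empty] mem=[0,0,0,0]
After op 10 (push 15): stack=[15] mem=[0,0,0,0]
After op 11 (push 13): stack=[15,13] mem=[0,0,0,0]
After op 12 (dup): stack=[15,13,13] mem=[0,0,0,0]
After op 13 (pop): stack=[15,13] mem=[0,0,0,0]
After op 14 (pop): stack=[15] mem=[0,0,0,0]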